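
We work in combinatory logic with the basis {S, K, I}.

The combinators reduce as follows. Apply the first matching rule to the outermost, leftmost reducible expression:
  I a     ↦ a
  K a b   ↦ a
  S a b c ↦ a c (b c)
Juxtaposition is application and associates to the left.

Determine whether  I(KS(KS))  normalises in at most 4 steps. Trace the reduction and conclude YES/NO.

  start: I(KS(KS))
  →1  KS(KS)
  →2  S

Answer: YES — reaches normal form S in 2 ≤ 4 steps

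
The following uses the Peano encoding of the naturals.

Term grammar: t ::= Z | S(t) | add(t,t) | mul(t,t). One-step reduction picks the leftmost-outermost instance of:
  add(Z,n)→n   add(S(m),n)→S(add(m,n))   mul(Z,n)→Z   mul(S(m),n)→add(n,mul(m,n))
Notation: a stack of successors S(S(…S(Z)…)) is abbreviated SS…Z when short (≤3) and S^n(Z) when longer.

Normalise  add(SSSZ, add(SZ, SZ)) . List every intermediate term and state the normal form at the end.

Answer: normal form = S^5(Z)  (in 6 steps)

Reduction:
  start: add(SSSZ, add(SZ, SZ))
  step 1: S(add(SSZ, add(SZ, SZ)))
  step 2: S(S(add(SZ, add(SZ, SZ))))
  step 3: S(S(S(add(Z, add(SZ, SZ)))))
  step 4: S(S(S(add(SZ, SZ))))
  step 5: S(S(S(S(add(Z, SZ)))))
  step 6: S^5(Z)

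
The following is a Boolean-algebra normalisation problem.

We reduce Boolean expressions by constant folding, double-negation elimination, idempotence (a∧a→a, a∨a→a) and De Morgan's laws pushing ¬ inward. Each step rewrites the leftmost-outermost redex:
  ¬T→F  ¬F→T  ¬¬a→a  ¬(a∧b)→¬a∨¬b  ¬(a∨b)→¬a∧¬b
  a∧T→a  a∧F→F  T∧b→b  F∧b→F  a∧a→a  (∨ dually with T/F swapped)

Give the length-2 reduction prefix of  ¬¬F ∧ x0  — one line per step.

Answer: after 2 steps: F

Reduction:
  start: ¬¬F ∧ x0
  →1  F ∧ x0
  →2  F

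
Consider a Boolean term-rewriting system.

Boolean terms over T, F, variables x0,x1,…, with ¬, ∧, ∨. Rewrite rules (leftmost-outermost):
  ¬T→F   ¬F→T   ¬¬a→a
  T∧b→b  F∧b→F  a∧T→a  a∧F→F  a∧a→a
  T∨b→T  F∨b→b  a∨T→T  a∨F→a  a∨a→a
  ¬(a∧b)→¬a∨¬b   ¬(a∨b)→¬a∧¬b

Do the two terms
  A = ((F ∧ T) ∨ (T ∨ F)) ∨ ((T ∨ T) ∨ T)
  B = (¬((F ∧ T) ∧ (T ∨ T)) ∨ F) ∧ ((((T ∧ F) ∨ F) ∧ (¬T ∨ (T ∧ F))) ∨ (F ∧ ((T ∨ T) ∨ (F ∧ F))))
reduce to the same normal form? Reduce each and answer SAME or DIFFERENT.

Answer: DIFFERENT — A ⇓ T, B ⇓ F

Derivation:
Term A:
  start: ((F ∧ T) ∨ (T ∨ F)) ∨ ((T ∨ T) ∨ T)
  [1] (F ∨ (T ∨ F)) ∨ ((T ∨ T) ∨ T)
  [2] (T ∨ F) ∨ ((T ∨ T) ∨ T)
  [3] T ∨ ((T ∨ T) ∨ T)
  [4] T

Term B:
  start: (¬((F ∧ T) ∧ (T ∨ T)) ∨ F) ∧ ((((T ∧ F) ∨ F) ∧ (¬T ∨ (T ∧ F))) ∨ (F ∧ ((T ∨ T) ∨ (F ∧ F))))
  [1] ¬((F ∧ T) ∧ (T ∨ T)) ∧ ((((T ∧ F) ∨ F) ∧ (¬T ∨ (T ∧ F))) ∨ (F ∧ ((T ∨ T) ∨ (F ∧ F))))
  [2] (¬(F ∧ T) ∨ ¬(T ∨ T)) ∧ ((((T ∧ F) ∨ F) ∧ (¬T ∨ (T ∧ F))) ∨ (F ∧ ((T ∨ T) ∨ (F ∧ F))))
  [3] ((¬F ∨ ¬T) ∨ ¬(T ∨ T)) ∧ ((((T ∧ F) ∨ F) ∧ (¬T ∨ (T ∧ F))) ∨ (F ∧ ((T ∨ T) ∨ (F ∧ F))))
  [4] ((T ∨ ¬T) ∨ ¬(T ∨ T)) ∧ ((((T ∧ F) ∨ F) ∧ (¬T ∨ (T ∧ F))) ∨ (F ∧ ((T ∨ T) ∨ (F ∧ F))))
  [5] (T ∨ ¬(T ∨ T)) ∧ ((((T ∧ F) ∨ F) ∧ (¬T ∨ (T ∧ F))) ∨ (F ∧ ((T ∨ T) ∨ (F ∧ F))))
  [6] T ∧ ((((T ∧ F) ∨ F) ∧ (¬T ∨ (T ∧ F))) ∨ (F ∧ ((T ∨ T) ∨ (F ∧ F))))
  [7] (((T ∧ F) ∨ F) ∧ (¬T ∨ (T ∧ F))) ∨ (F ∧ ((T ∨ T) ∨ (F ∧ F)))
  [8] ((T ∧ F) ∧ (¬T ∨ (T ∧ F))) ∨ (F ∧ ((T ∨ T) ∨ (F ∧ F)))
  [9] (F ∧ (¬T ∨ (T ∧ F))) ∨ (F ∧ ((T ∨ T) ∨ (F ∧ F)))
  [10] F ∨ (F ∧ ((T ∨ T) ∨ (F ∧ F)))
  [11] F ∧ ((T ∨ T) ∨ (F ∧ F))
  [12] F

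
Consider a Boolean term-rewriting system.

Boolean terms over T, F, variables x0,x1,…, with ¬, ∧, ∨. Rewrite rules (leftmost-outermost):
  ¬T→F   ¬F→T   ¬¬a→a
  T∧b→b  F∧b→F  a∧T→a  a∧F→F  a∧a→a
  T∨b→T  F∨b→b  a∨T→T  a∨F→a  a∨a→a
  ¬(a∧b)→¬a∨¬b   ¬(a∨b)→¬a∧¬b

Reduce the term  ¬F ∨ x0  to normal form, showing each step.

  start: ¬F ∨ x0
  step 1: T ∨ x0
  step 2: T

Answer: normal form = T  (in 2 steps)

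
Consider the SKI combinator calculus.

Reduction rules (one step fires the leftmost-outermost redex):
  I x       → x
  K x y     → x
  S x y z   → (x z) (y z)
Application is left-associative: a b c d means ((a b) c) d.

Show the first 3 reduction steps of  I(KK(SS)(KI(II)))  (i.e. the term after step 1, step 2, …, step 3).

Answer: after 3 steps: KI

Reduction:
  start: I(KK(SS)(KI(II)))
  →1  KK(SS)(KI(II))
  →2  K(KI(II))
  →3  KI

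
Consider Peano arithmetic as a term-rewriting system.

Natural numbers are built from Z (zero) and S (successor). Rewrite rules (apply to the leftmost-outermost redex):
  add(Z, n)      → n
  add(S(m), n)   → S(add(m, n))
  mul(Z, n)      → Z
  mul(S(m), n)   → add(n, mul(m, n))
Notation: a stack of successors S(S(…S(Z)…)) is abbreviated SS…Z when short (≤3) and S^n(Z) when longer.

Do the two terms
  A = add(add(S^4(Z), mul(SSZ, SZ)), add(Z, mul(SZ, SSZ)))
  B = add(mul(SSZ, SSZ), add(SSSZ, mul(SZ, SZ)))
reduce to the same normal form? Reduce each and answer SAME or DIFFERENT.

Term A:
  start: add(add(S^4(Z), mul(SSZ, SZ)), add(Z, mul(SZ, SSZ)))
  →1  add(S(add(SSSZ, mul(SSZ, SZ))), add(Z, mul(SZ, SSZ)))
  →2  S(add(add(SSSZ, mul(SSZ, SZ)), add(Z, mul(SZ, SSZ))))
  →3  S(add(S(add(SSZ, mul(SSZ, SZ))), add(Z, mul(SZ, SSZ))))
  →4  S(S(add(add(SSZ, mul(SSZ, SZ)), add(Z, mul(SZ, SSZ)))))
  →5  S(S(add(S(add(SZ, mul(SSZ, SZ))), add(Z, mul(SZ, SSZ)))))
  →6  S(S(S(add(add(SZ, mul(SSZ, SZ)), add(Z, mul(SZ, SSZ))))))
  →7  S(S(S(add(S(add(Z, mul(SSZ, SZ))), add(Z, mul(SZ, SSZ))))))
  →8  S(S(S(S(add(add(Z, mul(SSZ, SZ)), add(Z, mul(SZ, SSZ)))))))
  →9  S(S(S(S(add(mul(SSZ, SZ), add(Z, mul(SZ, SSZ)))))))
  →10  S(S(S(S(add(add(SZ, mul(SZ, SZ)), add(Z, mul(SZ, SSZ)))))))
  →11  S(S(S(S(add(S(add(Z, mul(SZ, SZ))), add(Z, mul(SZ, SSZ)))))))
  →12  S(S(S(S(S(add(add(Z, mul(SZ, SZ)), add(Z, mul(SZ, SSZ))))))))
  →13  S(S(S(S(S(add(mul(SZ, SZ), add(Z, mul(SZ, SSZ))))))))
  →14  S(S(S(S(S(add(add(SZ, mul(Z, SZ)), add(Z, mul(SZ, SSZ))))))))
  →15  S(S(S(S(S(add(S(add(Z, mul(Z, SZ))), add(Z, mul(SZ, SSZ))))))))
  →16  S(S(S(S(S(S(add(add(Z, mul(Z, SZ)), add(Z, mul(SZ, SSZ)))))))))
  →17  S(S(S(S(S(S(add(mul(Z, SZ), add(Z, mul(SZ, SSZ)))))))))
  →18  S(S(S(S(S(S(add(Z, add(Z, mul(SZ, SSZ)))))))))
  →19  S(S(S(S(S(S(add(Z, mul(SZ, SSZ))))))))
  →20  S(S(S(S(S(S(mul(SZ, SSZ)))))))
  →21  S(S(S(S(S(S(add(SSZ, mul(Z, SSZ))))))))
  →22  S(S(S(S(S(S(S(add(SZ, mul(Z, SSZ)))))))))
  →23  S(S(S(S(S(S(S(S(add(Z, mul(Z, SSZ))))))))))
  →24  S(S(S(S(S(S(S(S(mul(Z, SSZ)))))))))
  →25  S^8(Z)

Term B:
  start: add(mul(SSZ, SSZ), add(SSSZ, mul(SZ, SZ)))
  →1  add(add(SSZ, mul(SZ, SSZ)), add(SSSZ, mul(SZ, SZ)))
  →2  add(S(add(SZ, mul(SZ, SSZ))), add(SSSZ, mul(SZ, SZ)))
  →3  S(add(add(SZ, mul(SZ, SSZ)), add(SSSZ, mul(SZ, SZ))))
  →4  S(add(S(add(Z, mul(SZ, SSZ))), add(SSSZ, mul(SZ, SZ))))
  →5  S(S(add(add(Z, mul(SZ, SSZ)), add(SSSZ, mul(SZ, SZ)))))
  →6  S(S(add(mul(SZ, SSZ), add(SSSZ, mul(SZ, SZ)))))
  →7  S(S(add(add(SSZ, mul(Z, SSZ)), add(SSSZ, mul(SZ, SZ)))))
  →8  S(S(add(S(add(SZ, mul(Z, SSZ))), add(SSSZ, mul(SZ, SZ)))))
  →9  S(S(S(add(add(SZ, mul(Z, SSZ)), add(SSSZ, mul(SZ, SZ))))))
  →10  S(S(S(add(S(add(Z, mul(Z, SSZ))), add(SSSZ, mul(SZ, SZ))))))
  →11  S(S(S(S(add(add(Z, mul(Z, SSZ)), add(SSSZ, mul(SZ, SZ)))))))
  →12  S(S(S(S(add(mul(Z, SSZ), add(SSSZ, mul(SZ, SZ)))))))
  →13  S(S(S(S(add(Z, add(SSSZ, mul(SZ, SZ)))))))
  →14  S(S(S(S(add(SSSZ, mul(SZ, SZ))))))
  →15  S(S(S(S(S(add(SSZ, mul(SZ, SZ)))))))
  →16  S(S(S(S(S(S(add(SZ, mul(SZ, SZ))))))))
  →17  S(S(S(S(S(S(S(add(Z, mul(SZ, SZ)))))))))
  →18  S(S(S(S(S(S(S(mul(SZ, SZ))))))))
  →19  S(S(S(S(S(S(S(add(SZ, mul(Z, SZ)))))))))
  →20  S(S(S(S(S(S(S(S(add(Z, mul(Z, SZ))))))))))
  →21  S(S(S(S(S(S(S(S(mul(Z, SZ)))))))))
  →22  S^8(Z)

Answer: SAME — A ⇓ S^8(Z), B ⇓ S^8(Z)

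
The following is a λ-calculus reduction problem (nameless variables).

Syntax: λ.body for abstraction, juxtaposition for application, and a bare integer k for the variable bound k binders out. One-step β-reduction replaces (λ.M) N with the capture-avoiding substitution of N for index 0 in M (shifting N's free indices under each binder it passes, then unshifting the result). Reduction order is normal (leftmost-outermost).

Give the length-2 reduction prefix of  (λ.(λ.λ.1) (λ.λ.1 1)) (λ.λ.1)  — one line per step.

Answer: after 2 steps: λ.λ.λ.1 1

Reduction:
  start: (λ.(λ.λ.1) (λ.λ.1 1)) (λ.λ.1)
  step 1: (λ.λ.1) (λ.λ.1 1)
  step 2: λ.λ.λ.1 1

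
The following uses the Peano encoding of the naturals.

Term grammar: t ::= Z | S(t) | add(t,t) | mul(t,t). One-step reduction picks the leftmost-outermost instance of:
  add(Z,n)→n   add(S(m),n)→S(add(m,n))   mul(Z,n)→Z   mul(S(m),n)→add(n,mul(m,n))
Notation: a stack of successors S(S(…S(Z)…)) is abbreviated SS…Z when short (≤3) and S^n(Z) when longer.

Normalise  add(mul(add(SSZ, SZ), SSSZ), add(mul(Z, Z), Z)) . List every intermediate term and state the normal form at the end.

Answer: normal form = S^9(Z)  (in 31 steps)

Reduction:
  start: add(mul(add(SSZ, SZ), SSSZ), add(mul(Z, Z), Z))
  step 1: add(mul(S(add(SZ, SZ)), SSSZ), add(mul(Z, Z), Z))
  step 2: add(add(SSSZ, mul(add(SZ, SZ), SSSZ)), add(mul(Z, Z), Z))
  step 3: add(S(add(SSZ, mul(add(SZ, SZ), SSSZ))), add(mul(Z, Z), Z))
  step 4: S(add(add(SSZ, mul(add(SZ, SZ), SSSZ)), add(mul(Z, Z), Z)))
  step 5: S(add(S(add(SZ, mul(add(SZ, SZ), SSSZ))), add(mul(Z, Z), Z)))
  step 6: S(S(add(add(SZ, mul(add(SZ, SZ), SSSZ)), add(mul(Z, Z), Z))))
  step 7: S(S(add(S(add(Z, mul(add(SZ, SZ), SSSZ))), add(mul(Z, Z), Z))))
  step 8: S(S(S(add(add(Z, mul(add(SZ, SZ), SSSZ)), add(mul(Z, Z), Z)))))
  step 9: S(S(S(add(mul(add(SZ, SZ), SSSZ), add(mul(Z, Z), Z)))))
  step 10: S(S(S(add(mul(S(add(Z, SZ)), SSSZ), add(mul(Z, Z), Z)))))
  step 11: S(S(S(add(add(SSSZ, mul(add(Z, SZ), SSSZ)), add(mul(Z, Z), Z)))))
  step 12: S(S(S(add(S(add(SSZ, mul(add(Z, SZ), SSSZ))), add(mul(Z, Z), Z)))))
  step 13: S(S(S(S(add(add(SSZ, mul(add(Z, SZ), SSSZ)), add(mul(Z, Z), Z))))))
  step 14: S(S(S(S(add(S(add(SZ, mul(add(Z, SZ), SSSZ))), add(mul(Z, Z), Z))))))
  step 15: S(S(S(S(S(add(add(SZ, mul(add(Z, SZ), SSSZ)), add(mul(Z, Z), Z)))))))
  step 16: S(S(S(S(S(add(S(add(Z, mul(add(Z, SZ), SSSZ))), add(mul(Z, Z), Z)))))))
  step 17: S(S(S(S(S(S(add(add(Z, mul(add(Z, SZ), SSSZ)), add(mul(Z, Z), Z))))))))
  step 18: S(S(S(S(S(S(add(mul(add(Z, SZ), SSSZ), add(mul(Z, Z), Z))))))))
  step 19: S(S(S(S(S(S(add(mul(SZ, SSSZ), add(mul(Z, Z), Z))))))))
  step 20: S(S(S(S(S(S(add(add(SSSZ, mul(Z, SSSZ)), add(mul(Z, Z), Z))))))))
  step 21: S(S(S(S(S(S(add(S(add(SSZ, mul(Z, SSSZ))), add(mul(Z, Z), Z))))))))
  step 22: S(S(S(S(S(S(S(add(add(SSZ, mul(Z, SSSZ)), add(mul(Z, Z), Z)))))))))
  step 23: S(S(S(S(S(S(S(add(S(add(SZ, mul(Z, SSSZ))), add(mul(Z, Z), Z)))))))))
  step 24: S(S(S(S(S(S(S(S(add(add(SZ, mul(Z, SSSZ)), add(mul(Z, Z), Z))))))))))
  step 25: S(S(S(S(S(S(S(S(add(S(add(Z, mul(Z, SSSZ))), add(mul(Z, Z), Z))))))))))
  step 26: S(S(S(S(S(S(S(S(S(add(add(Z, mul(Z, SSSZ)), add(mul(Z, Z), Z)))))))))))
  step 27: S(S(S(S(S(S(S(S(S(add(mul(Z, SSSZ), add(mul(Z, Z), Z)))))))))))
  step 28: S(S(S(S(S(S(S(S(S(add(Z, add(mul(Z, Z), Z)))))))))))
  step 29: S(S(S(S(S(S(S(S(S(add(mul(Z, Z), Z))))))))))
  step 30: S(S(S(S(S(S(S(S(S(add(Z, Z))))))))))
  step 31: S^9(Z)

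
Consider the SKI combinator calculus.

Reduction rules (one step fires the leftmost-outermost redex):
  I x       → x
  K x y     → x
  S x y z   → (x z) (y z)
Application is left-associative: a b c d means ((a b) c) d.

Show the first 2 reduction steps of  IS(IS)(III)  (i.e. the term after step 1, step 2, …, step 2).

  start: IS(IS)(III)
  step 1: S(IS)(III)
  step 2: SS(III)

Answer: after 2 steps: SS(III)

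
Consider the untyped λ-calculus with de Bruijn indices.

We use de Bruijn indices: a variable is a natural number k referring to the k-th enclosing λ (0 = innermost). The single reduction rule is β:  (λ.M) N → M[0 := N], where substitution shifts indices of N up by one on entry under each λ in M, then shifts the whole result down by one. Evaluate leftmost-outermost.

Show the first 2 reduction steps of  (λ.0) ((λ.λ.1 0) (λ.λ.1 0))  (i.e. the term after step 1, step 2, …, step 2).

Answer: after 2 steps: λ.(λ.λ.1 0) 0

Working:
  start: (λ.0) ((λ.λ.1 0) (λ.λ.1 0))
  step 1: (λ.λ.1 0) (λ.λ.1 0)
  step 2: λ.(λ.λ.1 0) 0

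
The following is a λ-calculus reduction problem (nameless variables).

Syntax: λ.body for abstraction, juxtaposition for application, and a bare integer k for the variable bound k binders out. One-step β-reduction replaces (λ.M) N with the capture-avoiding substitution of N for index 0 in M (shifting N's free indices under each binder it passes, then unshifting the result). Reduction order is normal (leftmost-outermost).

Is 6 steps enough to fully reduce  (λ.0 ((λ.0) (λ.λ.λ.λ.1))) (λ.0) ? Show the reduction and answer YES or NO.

  start: (λ.0 ((λ.0) (λ.λ.λ.λ.1))) (λ.0)
  →1  (λ.0) ((λ.0) (λ.λ.λ.λ.1))
  →2  (λ.0) (λ.λ.λ.λ.1)
  →3  λ.λ.λ.λ.1

Answer: YES — reaches normal form λ.λ.λ.λ.1 in 3 ≤ 6 steps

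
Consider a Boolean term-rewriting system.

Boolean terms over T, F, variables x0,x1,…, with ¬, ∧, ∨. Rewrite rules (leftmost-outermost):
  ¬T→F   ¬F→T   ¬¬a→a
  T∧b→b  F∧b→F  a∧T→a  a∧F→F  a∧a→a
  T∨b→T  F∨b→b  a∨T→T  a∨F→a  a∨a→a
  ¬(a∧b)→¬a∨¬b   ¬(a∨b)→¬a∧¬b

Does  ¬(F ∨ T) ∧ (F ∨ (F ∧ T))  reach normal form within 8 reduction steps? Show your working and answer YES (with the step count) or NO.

  start: ¬(F ∨ T) ∧ (F ∨ (F ∧ T))
  [1] (¬F ∧ ¬T) ∧ (F ∨ (F ∧ T))
  [2] (T ∧ ¬T) ∧ (F ∨ (F ∧ T))
  [3] ¬T ∧ (F ∨ (F ∧ T))
  [4] F ∧ (F ∨ (F ∧ T))
  [5] F

Answer: YES — reaches normal form F in 5 ≤ 8 steps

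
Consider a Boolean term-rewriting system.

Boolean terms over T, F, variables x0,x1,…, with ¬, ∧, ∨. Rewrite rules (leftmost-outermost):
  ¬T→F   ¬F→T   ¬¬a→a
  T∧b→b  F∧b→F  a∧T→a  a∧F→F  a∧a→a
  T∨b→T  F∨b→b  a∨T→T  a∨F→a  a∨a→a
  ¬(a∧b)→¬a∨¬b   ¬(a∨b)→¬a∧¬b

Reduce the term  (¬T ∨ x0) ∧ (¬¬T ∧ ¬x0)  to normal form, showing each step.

  start: (¬T ∨ x0) ∧ (¬¬T ∧ ¬x0)
  →1  (F ∨ x0) ∧ (¬¬T ∧ ¬x0)
  →2  x0 ∧ (¬¬T ∧ ¬x0)
  →3  x0 ∧ (T ∧ ¬x0)
  →4  x0 ∧ ¬x0

Answer: normal form = x0 ∧ ¬x0  (in 4 steps)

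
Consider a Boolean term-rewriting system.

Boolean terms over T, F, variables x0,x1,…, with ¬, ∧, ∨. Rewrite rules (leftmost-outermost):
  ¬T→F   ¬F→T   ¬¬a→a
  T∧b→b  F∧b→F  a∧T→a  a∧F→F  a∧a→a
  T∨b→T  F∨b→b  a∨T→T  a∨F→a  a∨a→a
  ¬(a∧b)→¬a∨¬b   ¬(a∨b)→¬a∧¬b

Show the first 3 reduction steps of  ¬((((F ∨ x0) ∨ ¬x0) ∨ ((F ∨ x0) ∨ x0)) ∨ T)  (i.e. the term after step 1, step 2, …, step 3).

  start: ¬((((F ∨ x0) ∨ ¬x0) ∨ ((F ∨ x0) ∨ x0)) ∨ T)
  →1  ¬(((F ∨ x0) ∨ ¬x0) ∨ ((F ∨ x0) ∨ x0)) ∧ ¬T
  →2  (¬((F ∨ x0) ∨ ¬x0) ∧ ¬((F ∨ x0) ∨ x0)) ∧ ¬T
  →3  ((¬(F ∨ x0) ∧ ¬¬x0) ∧ ¬((F ∨ x0) ∨ x0)) ∧ ¬T

Answer: after 3 steps: ((¬(F ∨ x0) ∧ ¬¬x0) ∧ ¬((F ∨ x0) ∨ x0)) ∧ ¬T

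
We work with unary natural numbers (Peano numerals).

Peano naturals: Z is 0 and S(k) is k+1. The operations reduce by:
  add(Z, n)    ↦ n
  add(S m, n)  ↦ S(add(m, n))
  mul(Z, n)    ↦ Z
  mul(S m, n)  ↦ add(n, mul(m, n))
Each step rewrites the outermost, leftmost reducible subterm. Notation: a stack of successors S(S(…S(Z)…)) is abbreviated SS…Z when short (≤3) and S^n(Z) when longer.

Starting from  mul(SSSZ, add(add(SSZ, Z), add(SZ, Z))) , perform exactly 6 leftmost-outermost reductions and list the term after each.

  start: mul(SSSZ, add(add(SSZ, Z), add(SZ, Z)))
  step 1: add(add(add(SSZ, Z), add(SZ, Z)), mul(SSZ, add(add(SSZ, Z), add(SZ, Z))))
  step 2: add(add(S(add(SZ, Z)), add(SZ, Z)), mul(SSZ, add(add(SSZ, Z), add(SZ, Z))))
  step 3: add(S(add(add(SZ, Z), add(SZ, Z))), mul(SSZ, add(add(SSZ, Z), add(SZ, Z))))
  step 4: S(add(add(add(SZ, Z), add(SZ, Z)), mul(SSZ, add(add(SSZ, Z), add(SZ, Z)))))
  step 5: S(add(add(S(add(Z, Z)), add(SZ, Z)), mul(SSZ, add(add(SSZ, Z), add(SZ, Z)))))
  step 6: S(add(S(add(add(Z, Z), add(SZ, Z))), mul(SSZ, add(add(SSZ, Z), add(SZ, Z)))))

Answer: after 6 steps: S(add(S(add(add(Z, Z), add(SZ, Z))), mul(SSZ, add(add(SSZ, Z), add(SZ, Z)))))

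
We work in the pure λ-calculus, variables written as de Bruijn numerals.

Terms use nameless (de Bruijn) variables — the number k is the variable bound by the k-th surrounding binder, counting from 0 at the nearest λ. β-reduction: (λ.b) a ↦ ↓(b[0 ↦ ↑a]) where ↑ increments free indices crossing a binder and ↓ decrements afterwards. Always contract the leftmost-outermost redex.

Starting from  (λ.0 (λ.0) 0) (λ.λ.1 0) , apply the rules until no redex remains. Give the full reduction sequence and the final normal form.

  start: (λ.0 (λ.0) 0) (λ.λ.1 0)
  →1  (λ.λ.1 0) (λ.0) (λ.λ.1 0)
  →2  (λ.(λ.0) 0) (λ.λ.1 0)
  →3  (λ.0) (λ.λ.1 0)
  →4  λ.λ.1 0

Answer: normal form = λ.λ.1 0  (in 4 steps)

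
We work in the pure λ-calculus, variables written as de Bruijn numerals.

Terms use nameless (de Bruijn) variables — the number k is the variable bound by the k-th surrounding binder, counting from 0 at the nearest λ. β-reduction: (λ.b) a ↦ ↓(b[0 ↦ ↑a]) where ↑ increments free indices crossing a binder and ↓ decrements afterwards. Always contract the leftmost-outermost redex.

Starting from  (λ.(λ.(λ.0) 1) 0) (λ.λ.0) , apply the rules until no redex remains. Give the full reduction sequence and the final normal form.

  start: (λ.(λ.(λ.0) 1) 0) (λ.λ.0)
  →1  (λ.(λ.0) (λ.λ.0)) (λ.λ.0)
  →2  (λ.0) (λ.λ.0)
  →3  λ.λ.0

Answer: normal form = λ.λ.0  (in 3 steps)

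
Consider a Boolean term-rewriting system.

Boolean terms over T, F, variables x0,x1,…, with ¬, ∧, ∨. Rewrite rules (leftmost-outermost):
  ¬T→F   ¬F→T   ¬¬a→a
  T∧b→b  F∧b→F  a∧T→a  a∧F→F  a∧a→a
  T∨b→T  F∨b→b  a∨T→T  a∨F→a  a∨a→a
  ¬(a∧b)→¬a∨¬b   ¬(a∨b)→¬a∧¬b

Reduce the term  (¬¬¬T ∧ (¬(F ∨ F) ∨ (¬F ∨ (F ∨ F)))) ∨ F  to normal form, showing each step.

  start: (¬¬¬T ∧ (¬(F ∨ F) ∨ (¬F ∨ (F ∨ F)))) ∨ F
  step 1: ¬¬¬T ∧ (¬(F ∨ F) ∨ (¬F ∨ (F ∨ F)))
  step 2: ¬T ∧ (¬(F ∨ F) ∨ (¬F ∨ (F ∨ F)))
  step 3: F ∧ (¬(F ∨ F) ∨ (¬F ∨ (F ∨ F)))
  step 4: F

Answer: normal form = F  (in 4 steps)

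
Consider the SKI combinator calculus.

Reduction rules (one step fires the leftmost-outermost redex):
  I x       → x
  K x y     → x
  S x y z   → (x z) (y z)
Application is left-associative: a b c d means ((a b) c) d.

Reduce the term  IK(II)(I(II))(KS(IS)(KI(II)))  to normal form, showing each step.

Answer: normal form = SI  (in 6 steps)

Reduction:
  start: IK(II)(I(II))(KS(IS)(KI(II)))
  [1] K(II)(I(II))(KS(IS)(KI(II)))
  [2] II(KS(IS)(KI(II)))
  [3] I(KS(IS)(KI(II)))
  [4] KS(IS)(KI(II))
  [5] S(KI(II))
  [6] SI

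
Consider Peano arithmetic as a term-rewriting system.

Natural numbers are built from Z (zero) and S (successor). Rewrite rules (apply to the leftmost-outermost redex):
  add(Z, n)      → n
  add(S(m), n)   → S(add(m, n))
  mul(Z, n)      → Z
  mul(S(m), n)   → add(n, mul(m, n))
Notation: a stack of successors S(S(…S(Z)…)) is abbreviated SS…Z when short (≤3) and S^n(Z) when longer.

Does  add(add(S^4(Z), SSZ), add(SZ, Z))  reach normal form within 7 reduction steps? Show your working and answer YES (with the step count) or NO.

Answer: NO — after 7 steps the term is S(S(S(add(S(add(Z, SSZ)), add(SZ, Z))))), not yet normal

Reduction:
  start: add(add(S^4(Z), SSZ), add(SZ, Z))
  [1] add(S(add(SSSZ, SSZ)), add(SZ, Z))
  [2] S(add(add(SSSZ, SSZ), add(SZ, Z)))
  [3] S(add(S(add(SSZ, SSZ)), add(SZ, Z)))
  [4] S(S(add(add(SSZ, SSZ), add(SZ, Z))))
  [5] S(S(add(S(add(SZ, SSZ)), add(SZ, Z))))
  [6] S(S(S(add(add(SZ, SSZ), add(SZ, Z)))))
  [7] S(S(S(add(S(add(Z, SSZ)), add(SZ, Z)))))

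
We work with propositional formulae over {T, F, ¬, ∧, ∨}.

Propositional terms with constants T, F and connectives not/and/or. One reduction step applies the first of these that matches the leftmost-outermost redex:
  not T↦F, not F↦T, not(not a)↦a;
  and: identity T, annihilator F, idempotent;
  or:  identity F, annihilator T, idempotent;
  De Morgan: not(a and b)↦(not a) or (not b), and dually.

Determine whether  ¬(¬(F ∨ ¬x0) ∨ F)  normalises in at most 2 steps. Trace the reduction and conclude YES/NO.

Answer: NO — after 2 steps the term is (F ∨ ¬x0) ∧ ¬F, not yet normal

Derivation:
  start: ¬(¬(F ∨ ¬x0) ∨ F)
  [1] ¬¬(F ∨ ¬x0) ∧ ¬F
  [2] (F ∨ ¬x0) ∧ ¬F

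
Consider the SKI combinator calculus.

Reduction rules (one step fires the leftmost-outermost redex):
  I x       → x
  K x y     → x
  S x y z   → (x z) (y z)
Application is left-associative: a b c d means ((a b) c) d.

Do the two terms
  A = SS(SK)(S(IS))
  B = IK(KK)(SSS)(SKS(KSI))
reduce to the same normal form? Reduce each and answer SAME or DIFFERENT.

Answer: DIFFERENT — A ⇓ S(SS)(SK(SS)), B ⇓ K

Reduction:
Term A:
  start: SS(SK)(S(IS))
  →1  S(S(IS))(SK(S(IS)))
  →2  S(SS)(SK(S(IS)))
  →3  S(SS)(SK(SS))

Term B:
  start: IK(KK)(SSS)(SKS(KSI))
  →1  K(KK)(SSS)(SKS(KSI))
  →2  KK(SKS(KSI))
  →3  K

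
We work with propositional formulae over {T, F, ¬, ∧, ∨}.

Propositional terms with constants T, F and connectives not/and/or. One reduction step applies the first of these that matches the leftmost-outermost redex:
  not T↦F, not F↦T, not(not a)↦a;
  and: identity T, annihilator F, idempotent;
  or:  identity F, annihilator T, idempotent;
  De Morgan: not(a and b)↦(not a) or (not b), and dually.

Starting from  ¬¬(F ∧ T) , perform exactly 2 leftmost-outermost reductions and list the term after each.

Answer: after 2 steps: F

Reduction:
  start: ¬¬(F ∧ T)
  step 1: F ∧ T
  step 2: F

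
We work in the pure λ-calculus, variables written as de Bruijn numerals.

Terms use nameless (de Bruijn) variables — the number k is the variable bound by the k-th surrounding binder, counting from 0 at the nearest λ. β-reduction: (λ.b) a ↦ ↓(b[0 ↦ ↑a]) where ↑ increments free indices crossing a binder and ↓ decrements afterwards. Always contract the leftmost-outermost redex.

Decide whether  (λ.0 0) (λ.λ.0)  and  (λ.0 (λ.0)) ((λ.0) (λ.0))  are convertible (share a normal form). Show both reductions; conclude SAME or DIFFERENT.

Answer: SAME — A ⇓ λ.0, B ⇓ λ.0

Working:
Term A:
  start: (λ.0 0) (λ.λ.0)
  →1  (λ.λ.0) (λ.λ.0)
  →2  λ.0

Term B:
  start: (λ.0 (λ.0)) ((λ.0) (λ.0))
  →1  (λ.0) (λ.0) (λ.0)
  →2  (λ.0) (λ.0)
  →3  λ.0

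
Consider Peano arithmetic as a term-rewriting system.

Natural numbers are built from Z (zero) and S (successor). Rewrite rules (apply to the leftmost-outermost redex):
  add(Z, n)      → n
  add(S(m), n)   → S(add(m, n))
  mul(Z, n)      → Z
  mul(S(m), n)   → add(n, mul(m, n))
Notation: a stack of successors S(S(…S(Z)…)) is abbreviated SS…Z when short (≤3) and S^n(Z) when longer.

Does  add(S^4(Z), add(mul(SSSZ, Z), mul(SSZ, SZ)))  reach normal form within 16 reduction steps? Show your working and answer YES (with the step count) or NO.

Answer: NO — after 16 steps the term is S(S(S(S(S(mul(SZ, SZ)))))), not yet normal

Reduction:
  start: add(S^4(Z), add(mul(SSSZ, Z), mul(SSZ, SZ)))
  →1  S(add(SSSZ, add(mul(SSSZ, Z), mul(SSZ, SZ))))
  →2  S(S(add(SSZ, add(mul(SSSZ, Z), mul(SSZ, SZ)))))
  →3  S(S(S(add(SZ, add(mul(SSSZ, Z), mul(SSZ, SZ))))))
  →4  S(S(S(S(add(Z, add(mul(SSSZ, Z), mul(SSZ, SZ)))))))
  →5  S(S(S(S(add(mul(SSSZ, Z), mul(SSZ, SZ))))))
  →6  S(S(S(S(add(add(Z, mul(SSZ, Z)), mul(SSZ, SZ))))))
  →7  S(S(S(S(add(mul(SSZ, Z), mul(SSZ, SZ))))))
  →8  S(S(S(S(add(add(Z, mul(SZ, Z)), mul(SSZ, SZ))))))
  →9  S(S(S(S(add(mul(SZ, Z), mul(SSZ, SZ))))))
  →10  S(S(S(S(add(add(Z, mul(Z, Z)), mul(SSZ, SZ))))))
  →11  S(S(S(S(add(mul(Z, Z), mul(SSZ, SZ))))))
  →12  S(S(S(S(add(Z, mul(SSZ, SZ))))))
  →13  S(S(S(S(mul(SSZ, SZ)))))
  →14  S(S(S(S(add(SZ, mul(SZ, SZ))))))
  →15  S(S(S(S(S(add(Z, mul(SZ, SZ)))))))
  →16  S(S(S(S(S(mul(SZ, SZ))))))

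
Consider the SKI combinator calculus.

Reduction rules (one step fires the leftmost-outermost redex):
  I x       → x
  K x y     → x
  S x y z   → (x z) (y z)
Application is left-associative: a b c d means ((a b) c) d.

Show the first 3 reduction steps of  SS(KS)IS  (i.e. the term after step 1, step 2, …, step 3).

  start: SS(KS)IS
  [1] SI(KSI)S
  [2] IS(KSIS)
  [3] S(KSIS)

Answer: after 3 steps: S(KSIS)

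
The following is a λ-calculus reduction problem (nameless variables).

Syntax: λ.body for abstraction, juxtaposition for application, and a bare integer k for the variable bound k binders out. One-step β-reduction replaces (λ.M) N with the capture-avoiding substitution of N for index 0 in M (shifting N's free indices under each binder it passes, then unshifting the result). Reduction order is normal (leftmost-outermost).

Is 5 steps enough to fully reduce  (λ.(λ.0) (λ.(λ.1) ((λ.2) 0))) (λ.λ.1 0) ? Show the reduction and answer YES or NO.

  start: (λ.(λ.0) (λ.(λ.1) ((λ.2) 0))) (λ.λ.1 0)
  [1] (λ.0) (λ.(λ.1) ((λ.λ.λ.1 0) 0))
  [2] λ.(λ.1) ((λ.λ.λ.1 0) 0)
  [3] λ.0

Answer: YES — reaches normal form λ.0 in 3 ≤ 5 steps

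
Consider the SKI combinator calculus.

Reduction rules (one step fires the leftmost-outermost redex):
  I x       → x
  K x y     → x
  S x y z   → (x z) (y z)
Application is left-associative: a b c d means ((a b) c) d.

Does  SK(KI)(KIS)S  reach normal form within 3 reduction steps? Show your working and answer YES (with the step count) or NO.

Answer: NO — after 3 steps the term is IS, not yet normal

Derivation:
  start: SK(KI)(KIS)S
  step 1: K(KIS)(KI(KIS))S
  step 2: KISS
  step 3: IS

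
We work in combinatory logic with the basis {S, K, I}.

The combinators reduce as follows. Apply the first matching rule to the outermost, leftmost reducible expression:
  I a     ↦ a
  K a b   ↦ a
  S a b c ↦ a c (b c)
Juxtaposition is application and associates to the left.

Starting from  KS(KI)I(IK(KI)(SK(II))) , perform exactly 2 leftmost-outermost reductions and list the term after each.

Answer: after 2 steps: SI(K(KI)(SK(II)))

Working:
  start: KS(KI)I(IK(KI)(SK(II)))
  →1  SI(IK(KI)(SK(II)))
  →2  SI(K(KI)(SK(II)))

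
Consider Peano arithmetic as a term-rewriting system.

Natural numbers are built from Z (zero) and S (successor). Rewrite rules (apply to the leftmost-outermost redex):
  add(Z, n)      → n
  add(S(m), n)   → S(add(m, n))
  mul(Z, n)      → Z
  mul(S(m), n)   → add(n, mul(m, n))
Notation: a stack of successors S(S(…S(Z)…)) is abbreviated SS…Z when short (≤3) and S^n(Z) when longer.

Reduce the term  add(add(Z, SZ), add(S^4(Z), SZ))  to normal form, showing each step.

  start: add(add(Z, SZ), add(S^4(Z), SZ))
  →1  add(SZ, add(S^4(Z), SZ))
  →2  S(add(Z, add(S^4(Z), SZ)))
  →3  S(add(S^4(Z), SZ))
  →4  S(S(add(SSSZ, SZ)))
  →5  S(S(S(add(SSZ, SZ))))
  →6  S(S(S(S(add(SZ, SZ)))))
  →7  S(S(S(S(S(add(Z, SZ))))))
  →8  S^6(Z)

Answer: normal form = S^6(Z)  (in 8 steps)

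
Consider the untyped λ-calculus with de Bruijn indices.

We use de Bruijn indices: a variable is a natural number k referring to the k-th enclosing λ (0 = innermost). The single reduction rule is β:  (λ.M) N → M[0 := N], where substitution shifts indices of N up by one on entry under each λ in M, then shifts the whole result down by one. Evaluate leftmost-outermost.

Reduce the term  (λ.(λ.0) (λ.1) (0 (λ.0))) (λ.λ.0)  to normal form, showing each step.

Answer: normal form = λ.λ.0  (in 3 steps)

Derivation:
  start: (λ.(λ.0) (λ.1) (0 (λ.0))) (λ.λ.0)
  step 1: (λ.0) (λ.λ.λ.0) ((λ.λ.0) (λ.0))
  step 2: (λ.λ.λ.0) ((λ.λ.0) (λ.0))
  step 3: λ.λ.0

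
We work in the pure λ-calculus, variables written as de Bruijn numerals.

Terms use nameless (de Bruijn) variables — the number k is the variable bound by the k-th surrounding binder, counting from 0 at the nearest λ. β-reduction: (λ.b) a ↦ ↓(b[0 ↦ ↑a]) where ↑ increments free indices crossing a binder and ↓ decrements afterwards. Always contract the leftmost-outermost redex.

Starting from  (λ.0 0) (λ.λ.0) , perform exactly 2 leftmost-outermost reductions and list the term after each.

  start: (λ.0 0) (λ.λ.0)
  step 1: (λ.λ.0) (λ.λ.0)
  step 2: λ.0

Answer: after 2 steps: λ.0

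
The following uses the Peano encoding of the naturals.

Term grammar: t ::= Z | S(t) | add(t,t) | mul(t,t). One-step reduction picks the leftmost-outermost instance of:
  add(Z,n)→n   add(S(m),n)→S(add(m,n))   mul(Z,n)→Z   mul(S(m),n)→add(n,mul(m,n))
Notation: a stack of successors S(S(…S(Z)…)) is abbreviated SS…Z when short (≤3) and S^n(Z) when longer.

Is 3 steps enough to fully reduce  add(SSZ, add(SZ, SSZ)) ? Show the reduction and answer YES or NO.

Answer: NO — after 3 steps the term is S(S(add(SZ, SSZ))), not yet normal

Reduction:
  start: add(SSZ, add(SZ, SSZ))
  step 1: S(add(SZ, add(SZ, SSZ)))
  step 2: S(S(add(Z, add(SZ, SSZ))))
  step 3: S(S(add(SZ, SSZ)))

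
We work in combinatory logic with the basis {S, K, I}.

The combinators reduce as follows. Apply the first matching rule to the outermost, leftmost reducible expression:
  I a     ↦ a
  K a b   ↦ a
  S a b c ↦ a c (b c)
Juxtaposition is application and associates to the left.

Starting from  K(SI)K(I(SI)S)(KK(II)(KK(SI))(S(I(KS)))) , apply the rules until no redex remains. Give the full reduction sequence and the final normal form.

Answer: normal form = K(K(SK))  (in 15 steps)

Derivation:
  start: K(SI)K(I(SI)S)(KK(II)(KK(SI))(S(I(KS))))
  →1  SI(I(SI)S)(KK(II)(KK(SI))(S(I(KS))))
  →2  I(KK(II)(KK(SI))(S(I(KS))))(I(SI)S(KK(II)(KK(SI))(S(I(KS)))))
  →3  KK(II)(KK(SI))(S(I(KS)))(I(SI)S(KK(II)(KK(SI))(S(I(KS)))))
  →4  K(KK(SI))(S(I(KS)))(I(SI)S(KK(II)(KK(SI))(S(I(KS)))))
  →5  KK(SI)(I(SI)S(KK(II)(KK(SI))(S(I(KS)))))
  →6  K(I(SI)S(KK(II)(KK(SI))(S(I(KS)))))
  →7  K(SIS(KK(II)(KK(SI))(S(I(KS)))))
  →8  K(I(KK(II)(KK(SI))(S(I(KS))))(S(KK(II)(KK(SI))(S(I(KS))))))
  →9  K(KK(II)(KK(SI))(S(I(KS)))(S(KK(II)(KK(SI))(S(I(KS))))))
  →10  K(K(KK(SI))(S(I(KS)))(S(KK(II)(KK(SI))(S(I(KS))))))
  →11  K(KK(SI)(S(KK(II)(KK(SI))(S(I(KS))))))
  →12  K(K(S(KK(II)(KK(SI))(S(I(KS))))))
  →13  K(K(S(K(KK(SI))(S(I(KS))))))
  →14  K(K(S(KK(SI))))
  →15  K(K(SK))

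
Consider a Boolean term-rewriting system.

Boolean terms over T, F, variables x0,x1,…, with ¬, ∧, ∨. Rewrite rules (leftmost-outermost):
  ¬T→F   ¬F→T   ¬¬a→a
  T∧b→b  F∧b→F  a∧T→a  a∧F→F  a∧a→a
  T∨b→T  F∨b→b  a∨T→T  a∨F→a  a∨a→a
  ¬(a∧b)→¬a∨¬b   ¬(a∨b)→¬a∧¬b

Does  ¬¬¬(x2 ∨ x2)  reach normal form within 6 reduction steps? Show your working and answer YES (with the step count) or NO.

  start: ¬¬¬(x2 ∨ x2)
  [1] ¬(x2 ∨ x2)
  [2] ¬x2 ∧ ¬x2
  [3] ¬x2

Answer: YES — reaches normal form ¬x2 in 3 ≤ 6 steps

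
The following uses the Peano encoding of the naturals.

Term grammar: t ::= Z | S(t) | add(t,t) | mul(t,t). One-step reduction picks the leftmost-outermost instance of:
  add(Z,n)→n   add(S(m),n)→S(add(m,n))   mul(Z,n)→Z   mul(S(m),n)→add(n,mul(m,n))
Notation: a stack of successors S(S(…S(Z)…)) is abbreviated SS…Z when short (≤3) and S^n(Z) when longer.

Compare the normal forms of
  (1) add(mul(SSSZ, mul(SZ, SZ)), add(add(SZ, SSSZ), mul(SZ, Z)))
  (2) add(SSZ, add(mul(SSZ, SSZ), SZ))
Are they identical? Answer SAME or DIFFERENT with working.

Term A:
  start: add(mul(SSSZ, mul(SZ, SZ)), add(add(SZ, SSSZ), mul(SZ, Z)))
  →1  add(add(mul(SZ, SZ), mul(SSZ, mul(SZ, SZ))), add(add(SZ, SSSZ), mul(SZ, Z)))
  →2  add(add(add(SZ, mul(Z, SZ)), mul(SSZ, mul(SZ, SZ))), add(add(SZ, SSSZ), mul(SZ, Z)))
  →3  add(add(S(add(Z, mul(Z, SZ))), mul(SSZ, mul(SZ, SZ))), add(add(SZ, SSSZ), mul(SZ, Z)))
  →4  add(S(add(add(Z, mul(Z, SZ)), mul(SSZ, mul(SZ, SZ)))), add(add(SZ, SSSZ), mul(SZ, Z)))
  →5  S(add(add(add(Z, mul(Z, SZ)), mul(SSZ, mul(SZ, SZ))), add(add(SZ, SSSZ), mul(SZ, Z))))
  →6  S(add(add(mul(Z, SZ), mul(SSZ, mul(SZ, SZ))), add(add(SZ, SSSZ), mul(SZ, Z))))
  →7  S(add(add(Z, mul(SSZ, mul(SZ, SZ))), add(add(SZ, SSSZ), mul(SZ, Z))))
  →8  S(add(mul(SSZ, mul(SZ, SZ)), add(add(SZ, SSSZ), mul(SZ, Z))))
  →9  S(add(add(mul(SZ, SZ), mul(SZ, mul(SZ, SZ))), add(add(SZ, SSSZ), mul(SZ, Z))))
  →10  S(add(add(add(SZ, mul(Z, SZ)), mul(SZ, mul(SZ, SZ))), add(add(SZ, SSSZ), mul(SZ, Z))))
  →11  S(add(add(S(add(Z, mul(Z, SZ))), mul(SZ, mul(SZ, SZ))), add(add(SZ, SSSZ), mul(SZ, Z))))
  →12  S(add(S(add(add(Z, mul(Z, SZ)), mul(SZ, mul(SZ, SZ)))), add(add(SZ, SSSZ), mul(SZ, Z))))
  →13  S(S(add(add(add(Z, mul(Z, SZ)), mul(SZ, mul(SZ, SZ))), add(add(SZ, SSSZ), mul(SZ, Z)))))
  →14  S(S(add(add(mul(Z, SZ), mul(SZ, mul(SZ, SZ))), add(add(SZ, SSSZ), mul(SZ, Z)))))
  →15  S(S(add(add(Z, mul(SZ, mul(SZ, SZ))), add(add(SZ, SSSZ), mul(SZ, Z)))))
  →16  S(S(add(mul(SZ, mul(SZ, SZ)), add(add(SZ, SSSZ), mul(SZ, Z)))))
  →17  S(S(add(add(mul(SZ, SZ), mul(Z, mul(SZ, SZ))), add(add(SZ, SSSZ), mul(SZ, Z)))))
  →18  S(S(add(add(add(SZ, mul(Z, SZ)), mul(Z, mul(SZ, SZ))), add(add(SZ, SSSZ), mul(SZ, Z)))))
  →19  S(S(add(add(S(add(Z, mul(Z, SZ))), mul(Z, mul(SZ, SZ))), add(add(SZ, SSSZ), mul(SZ, Z)))))
  →20  S(S(add(S(add(add(Z, mul(Z, SZ)), mul(Z, mul(SZ, SZ)))), add(add(SZ, SSSZ), mul(SZ, Z)))))
  →21  S(S(S(add(add(add(Z, mul(Z, SZ)), mul(Z, mul(SZ, SZ))), add(add(SZ, SSSZ), mul(SZ, Z))))))
  →22  S(S(S(add(add(mul(Z, SZ), mul(Z, mul(SZ, SZ))), add(add(SZ, SSSZ), mul(SZ, Z))))))
  →23  S(S(S(add(add(Z, mul(Z, mul(SZ, SZ))), add(add(SZ, SSSZ), mul(SZ, Z))))))
  →24  S(S(S(add(mul(Z, mul(SZ, SZ)), add(add(SZ, SSSZ), mul(SZ, Z))))))
  →25  S(S(S(add(Z, add(add(SZ, SSSZ), mul(SZ, Z))))))
  →26  S(S(S(add(add(SZ, SSSZ), mul(SZ, Z)))))
  →27  S(S(S(add(S(add(Z, SSSZ)), mul(SZ, Z)))))
  →28  S(S(S(S(add(add(Z, SSSZ), mul(SZ, Z))))))
  →29  S(S(S(S(add(SSSZ, mul(SZ, Z))))))
  →30  S(S(S(S(S(add(SSZ, mul(SZ, Z)))))))
  →31  S(S(S(S(S(S(add(SZ, mul(SZ, Z))))))))
  →32  S(S(S(S(S(S(S(add(Z, mul(SZ, Z)))))))))
  →33  S(S(S(S(S(S(S(mul(SZ, Z))))))))
  →34  S(S(S(S(S(S(S(add(Z, mul(Z, Z)))))))))
  →35  S(S(S(S(S(S(S(mul(Z, Z))))))))
  →36  S^7(Z)

Term B:
  start: add(SSZ, add(mul(SSZ, SSZ), SZ))
  →1  S(add(SZ, add(mul(SSZ, SSZ), SZ)))
  →2  S(S(add(Z, add(mul(SSZ, SSZ), SZ))))
  →3  S(S(add(mul(SSZ, SSZ), SZ)))
  →4  S(S(add(add(SSZ, mul(SZ, SSZ)), SZ)))
  →5  S(S(add(S(add(SZ, mul(SZ, SSZ))), SZ)))
  →6  S(S(S(add(add(SZ, mul(SZ, SSZ)), SZ))))
  →7  S(S(S(add(S(add(Z, mul(SZ, SSZ))), SZ))))
  →8  S(S(S(S(add(add(Z, mul(SZ, SSZ)), SZ)))))
  →9  S(S(S(S(add(mul(SZ, SSZ), SZ)))))
  →10  S(S(S(S(add(add(SSZ, mul(Z, SSZ)), SZ)))))
  →11  S(S(S(S(add(S(add(SZ, mul(Z, SSZ))), SZ)))))
  →12  S(S(S(S(S(add(add(SZ, mul(Z, SSZ)), SZ))))))
  →13  S(S(S(S(S(add(S(add(Z, mul(Z, SSZ))), SZ))))))
  →14  S(S(S(S(S(S(add(add(Z, mul(Z, SSZ)), SZ)))))))
  →15  S(S(S(S(S(S(add(mul(Z, SSZ), SZ)))))))
  →16  S(S(S(S(S(S(add(Z, SZ)))))))
  →17  S^7(Z)

Answer: SAME — A ⇓ S^7(Z), B ⇓ S^7(Z)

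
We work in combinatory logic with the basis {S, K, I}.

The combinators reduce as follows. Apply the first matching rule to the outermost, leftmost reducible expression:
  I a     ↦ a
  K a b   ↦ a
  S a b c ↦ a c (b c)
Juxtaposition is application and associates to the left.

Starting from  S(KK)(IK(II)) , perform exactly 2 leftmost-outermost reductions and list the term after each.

  start: S(KK)(IK(II))
  step 1: S(KK)(K(II))
  step 2: S(KK)(KI)

Answer: after 2 steps: S(KK)(KI)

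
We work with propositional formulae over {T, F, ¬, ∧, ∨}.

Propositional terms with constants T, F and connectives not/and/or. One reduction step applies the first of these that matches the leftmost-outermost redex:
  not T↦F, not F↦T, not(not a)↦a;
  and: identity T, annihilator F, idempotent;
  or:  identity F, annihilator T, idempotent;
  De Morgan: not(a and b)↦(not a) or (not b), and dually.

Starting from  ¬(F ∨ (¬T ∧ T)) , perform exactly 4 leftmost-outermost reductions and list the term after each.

  start: ¬(F ∨ (¬T ∧ T))
  step 1: ¬F ∧ ¬(¬T ∧ T)
  step 2: T ∧ ¬(¬T ∧ T)
  step 3: ¬(¬T ∧ T)
  step 4: ¬¬T ∨ ¬T

Answer: after 4 steps: ¬¬T ∨ ¬T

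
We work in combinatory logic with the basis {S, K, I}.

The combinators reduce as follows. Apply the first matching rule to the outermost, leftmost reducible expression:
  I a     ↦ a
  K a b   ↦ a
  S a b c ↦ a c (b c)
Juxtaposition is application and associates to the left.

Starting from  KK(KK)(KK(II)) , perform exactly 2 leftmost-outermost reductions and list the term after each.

  start: KK(KK)(KK(II))
  step 1: K(KK(II))
  step 2: KK

Answer: after 2 steps: KK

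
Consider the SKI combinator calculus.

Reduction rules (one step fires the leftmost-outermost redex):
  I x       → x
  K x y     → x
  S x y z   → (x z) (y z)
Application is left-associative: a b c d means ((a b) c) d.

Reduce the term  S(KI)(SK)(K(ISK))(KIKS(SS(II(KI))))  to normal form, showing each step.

  start: S(KI)(SK)(K(ISK))(KIKS(SS(II(KI))))
  →1  KI(K(ISK))(SK(K(ISK)))(KIKS(SS(II(KI))))
  →2  I(SK(K(ISK)))(KIKS(SS(II(KI))))
  →3  SK(K(ISK))(KIKS(SS(II(KI))))
  →4  K(KIKS(SS(II(KI))))(K(ISK)(KIKS(SS(II(KI)))))
  →5  KIKS(SS(II(KI)))
  →6  IS(SS(II(KI)))
  →7  S(SS(II(KI)))
  →8  S(SS(I(KI)))
  →9  S(SS(KI))

Answer: normal form = S(SS(KI))  (in 9 steps)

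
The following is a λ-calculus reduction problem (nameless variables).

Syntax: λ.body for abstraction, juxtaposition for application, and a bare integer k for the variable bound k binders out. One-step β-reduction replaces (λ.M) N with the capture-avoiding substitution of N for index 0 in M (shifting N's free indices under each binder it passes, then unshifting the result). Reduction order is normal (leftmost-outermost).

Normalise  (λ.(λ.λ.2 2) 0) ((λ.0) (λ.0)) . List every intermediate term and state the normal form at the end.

Answer: normal form = λ.λ.0  (in 5 steps)

Reduction:
  start: (λ.(λ.λ.2 2) 0) ((λ.0) (λ.0))
  step 1: (λ.λ.(λ.0) (λ.0) ((λ.0) (λ.0))) ((λ.0) (λ.0))
  step 2: λ.(λ.0) (λ.0) ((λ.0) (λ.0))
  step 3: λ.(λ.0) ((λ.0) (λ.0))
  step 4: λ.(λ.0) (λ.0)
  step 5: λ.λ.0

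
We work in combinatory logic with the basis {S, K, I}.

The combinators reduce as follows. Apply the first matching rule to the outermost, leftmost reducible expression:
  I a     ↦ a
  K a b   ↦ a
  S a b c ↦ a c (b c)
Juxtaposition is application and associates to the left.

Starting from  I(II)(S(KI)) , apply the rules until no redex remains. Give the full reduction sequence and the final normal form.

Answer: normal form = S(KI)  (in 3 steps)

Reduction:
  start: I(II)(S(KI))
  →1  II(S(KI))
  →2  I(S(KI))
  →3  S(KI)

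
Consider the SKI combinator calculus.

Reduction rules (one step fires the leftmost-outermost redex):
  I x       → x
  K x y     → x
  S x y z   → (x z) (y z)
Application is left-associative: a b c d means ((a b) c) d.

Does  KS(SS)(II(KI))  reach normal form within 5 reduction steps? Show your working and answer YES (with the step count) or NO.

Answer: YES — reaches normal form S(KI) in 3 ≤ 5 steps

Working:
  start: KS(SS)(II(KI))
  [1] S(II(KI))
  [2] S(I(KI))
  [3] S(KI)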